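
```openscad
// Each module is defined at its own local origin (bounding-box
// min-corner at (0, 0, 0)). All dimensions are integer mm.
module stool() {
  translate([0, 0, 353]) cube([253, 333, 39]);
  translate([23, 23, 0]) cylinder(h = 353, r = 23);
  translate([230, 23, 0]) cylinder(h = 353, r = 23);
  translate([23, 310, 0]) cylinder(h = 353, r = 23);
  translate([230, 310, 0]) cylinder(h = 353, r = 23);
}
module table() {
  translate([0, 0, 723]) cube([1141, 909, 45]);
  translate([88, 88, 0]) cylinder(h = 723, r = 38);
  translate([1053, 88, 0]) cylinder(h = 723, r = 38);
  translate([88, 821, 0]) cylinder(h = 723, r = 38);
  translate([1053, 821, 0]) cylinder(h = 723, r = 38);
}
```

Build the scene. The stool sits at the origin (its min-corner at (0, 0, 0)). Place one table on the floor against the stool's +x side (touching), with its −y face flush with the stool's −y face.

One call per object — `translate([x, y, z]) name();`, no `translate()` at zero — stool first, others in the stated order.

stool();
translate([253, 0, 0]) table();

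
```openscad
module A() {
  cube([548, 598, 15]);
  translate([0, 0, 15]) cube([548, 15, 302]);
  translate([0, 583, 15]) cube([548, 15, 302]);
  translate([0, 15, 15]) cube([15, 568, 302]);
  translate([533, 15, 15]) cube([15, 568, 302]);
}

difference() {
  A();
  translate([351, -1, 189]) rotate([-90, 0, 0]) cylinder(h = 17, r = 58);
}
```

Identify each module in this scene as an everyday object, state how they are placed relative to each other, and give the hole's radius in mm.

The subtracted cylinder has r = 58 mm.

A is an open box. The open box has a circular hole through its front wall. The hole's radius is 58 mm.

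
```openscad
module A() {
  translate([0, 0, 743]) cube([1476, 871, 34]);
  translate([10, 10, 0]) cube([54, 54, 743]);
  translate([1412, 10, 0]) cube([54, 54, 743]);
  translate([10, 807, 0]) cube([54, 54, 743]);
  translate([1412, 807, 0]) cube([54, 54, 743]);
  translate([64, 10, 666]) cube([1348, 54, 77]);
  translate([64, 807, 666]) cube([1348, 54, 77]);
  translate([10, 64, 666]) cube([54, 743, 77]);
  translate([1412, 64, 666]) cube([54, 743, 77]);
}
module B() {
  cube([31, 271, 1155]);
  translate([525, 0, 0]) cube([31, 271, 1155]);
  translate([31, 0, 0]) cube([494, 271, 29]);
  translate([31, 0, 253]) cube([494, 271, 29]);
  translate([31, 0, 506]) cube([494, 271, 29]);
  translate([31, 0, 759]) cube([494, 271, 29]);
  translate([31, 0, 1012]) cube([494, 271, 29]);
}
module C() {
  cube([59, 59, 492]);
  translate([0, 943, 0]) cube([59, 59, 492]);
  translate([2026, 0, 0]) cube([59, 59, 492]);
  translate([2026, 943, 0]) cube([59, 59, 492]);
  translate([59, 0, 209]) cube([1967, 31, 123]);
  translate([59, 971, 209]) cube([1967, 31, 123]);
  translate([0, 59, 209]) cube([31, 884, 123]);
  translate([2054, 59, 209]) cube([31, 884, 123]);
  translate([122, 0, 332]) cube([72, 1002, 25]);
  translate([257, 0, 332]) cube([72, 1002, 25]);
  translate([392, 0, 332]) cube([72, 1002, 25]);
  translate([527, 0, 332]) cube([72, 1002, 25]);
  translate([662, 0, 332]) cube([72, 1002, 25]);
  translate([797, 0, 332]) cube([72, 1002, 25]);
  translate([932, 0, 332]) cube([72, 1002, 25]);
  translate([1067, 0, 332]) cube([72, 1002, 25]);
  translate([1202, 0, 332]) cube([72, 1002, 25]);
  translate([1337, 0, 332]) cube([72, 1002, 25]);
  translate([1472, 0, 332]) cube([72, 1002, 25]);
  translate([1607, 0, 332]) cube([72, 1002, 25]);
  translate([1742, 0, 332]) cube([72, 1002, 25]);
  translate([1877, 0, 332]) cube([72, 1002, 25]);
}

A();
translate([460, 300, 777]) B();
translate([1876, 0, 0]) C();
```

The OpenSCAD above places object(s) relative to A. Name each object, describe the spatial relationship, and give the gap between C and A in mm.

The bed frame's nearest face is 400 mm from the table's +x face.

A is a table. B is a bookshelf. C is a bed frame. The bookshelf is on top of the table, centred. The bed frame is on the floor beside the table on its +x side. The gap between the bed frame and the table is 400 mm.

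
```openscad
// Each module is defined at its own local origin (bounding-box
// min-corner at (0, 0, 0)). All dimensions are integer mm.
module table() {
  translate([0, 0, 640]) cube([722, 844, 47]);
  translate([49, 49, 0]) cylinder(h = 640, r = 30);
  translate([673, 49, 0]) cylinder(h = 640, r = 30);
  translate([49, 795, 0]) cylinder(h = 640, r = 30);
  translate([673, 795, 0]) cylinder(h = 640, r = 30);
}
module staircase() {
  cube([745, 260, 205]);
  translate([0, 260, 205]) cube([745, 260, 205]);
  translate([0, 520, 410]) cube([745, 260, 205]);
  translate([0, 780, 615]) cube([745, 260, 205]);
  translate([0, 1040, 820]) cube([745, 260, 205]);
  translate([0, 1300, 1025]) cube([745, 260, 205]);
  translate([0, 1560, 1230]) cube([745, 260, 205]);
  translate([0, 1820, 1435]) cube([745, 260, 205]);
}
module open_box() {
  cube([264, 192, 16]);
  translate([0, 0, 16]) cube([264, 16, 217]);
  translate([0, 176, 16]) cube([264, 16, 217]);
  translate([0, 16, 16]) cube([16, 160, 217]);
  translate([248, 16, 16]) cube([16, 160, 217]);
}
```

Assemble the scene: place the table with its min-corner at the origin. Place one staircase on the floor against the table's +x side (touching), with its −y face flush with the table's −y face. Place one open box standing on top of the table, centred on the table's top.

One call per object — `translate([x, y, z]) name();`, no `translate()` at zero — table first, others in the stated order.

table();
translate([722, 0, 0]) staircase();
translate([229, 326, 687]) open_box();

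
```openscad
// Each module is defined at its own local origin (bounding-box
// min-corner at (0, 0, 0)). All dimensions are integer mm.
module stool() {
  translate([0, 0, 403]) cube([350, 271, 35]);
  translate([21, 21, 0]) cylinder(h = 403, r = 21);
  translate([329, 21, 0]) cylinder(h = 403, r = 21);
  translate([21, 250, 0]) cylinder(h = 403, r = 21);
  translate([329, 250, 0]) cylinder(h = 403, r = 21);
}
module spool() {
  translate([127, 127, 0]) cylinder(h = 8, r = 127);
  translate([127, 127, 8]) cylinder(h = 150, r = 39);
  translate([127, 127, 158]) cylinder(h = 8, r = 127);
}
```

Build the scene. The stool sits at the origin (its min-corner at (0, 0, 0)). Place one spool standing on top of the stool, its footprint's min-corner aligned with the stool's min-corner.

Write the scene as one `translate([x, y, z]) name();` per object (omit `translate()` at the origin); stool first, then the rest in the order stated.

stool();
translate([0, 0, 438]) spool();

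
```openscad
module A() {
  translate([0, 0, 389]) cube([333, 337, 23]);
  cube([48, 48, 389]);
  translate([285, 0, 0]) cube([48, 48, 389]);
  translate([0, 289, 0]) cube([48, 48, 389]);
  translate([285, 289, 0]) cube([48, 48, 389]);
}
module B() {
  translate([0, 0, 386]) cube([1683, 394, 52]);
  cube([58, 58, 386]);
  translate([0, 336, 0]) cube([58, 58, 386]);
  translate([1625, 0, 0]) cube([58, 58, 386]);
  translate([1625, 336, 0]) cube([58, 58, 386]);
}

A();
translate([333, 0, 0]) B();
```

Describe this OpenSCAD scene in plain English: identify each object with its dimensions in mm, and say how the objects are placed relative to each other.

A is a four-legged stool. The seat is a 333×337×23 mm slab whose top surface is at z = 412 mm; four square legs, each 48×48 mm in cross-section, run from the floor (z = 0) to the underside of the seat, each flush with a corner of the seat.

B is a bench: a 1683×394 mm seat slab, 52 mm thick, top at z = 438 mm, on four 58×58 mm square legs flush with the seat corners and standing on z = 0.

The bench is against the stool's +x side, with their −y faces flush.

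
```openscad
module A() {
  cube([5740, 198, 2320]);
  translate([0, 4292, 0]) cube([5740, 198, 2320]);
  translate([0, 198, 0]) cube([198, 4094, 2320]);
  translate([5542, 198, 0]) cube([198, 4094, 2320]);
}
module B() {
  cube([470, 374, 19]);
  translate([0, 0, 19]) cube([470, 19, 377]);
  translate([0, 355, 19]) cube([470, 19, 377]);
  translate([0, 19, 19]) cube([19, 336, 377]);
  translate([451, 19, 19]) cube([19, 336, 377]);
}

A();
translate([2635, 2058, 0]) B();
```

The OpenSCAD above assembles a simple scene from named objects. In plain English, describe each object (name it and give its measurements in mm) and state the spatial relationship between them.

A is the wall frame of a small rectangular building: four walls, each 2320 mm tall and 198 mm thick, enclosing a footprint 5740 mm (x) by 4490 mm (y) outside-to-outside, with no floor or roof. The front and back walls (the −y and +y sides) span the full width; the two side walls fit between them.

B is an open-topped rectangular box: outside dimensions 470×374×396 mm, with a uniform wall and base thickness of 19 mm. The base is a full 470×374 slab on the floor; four walls sit on top of the base. The front and back walls (the −y and +y sides) span the full width; the two side walls fit between them.

The open box sits inside the house frame, centred.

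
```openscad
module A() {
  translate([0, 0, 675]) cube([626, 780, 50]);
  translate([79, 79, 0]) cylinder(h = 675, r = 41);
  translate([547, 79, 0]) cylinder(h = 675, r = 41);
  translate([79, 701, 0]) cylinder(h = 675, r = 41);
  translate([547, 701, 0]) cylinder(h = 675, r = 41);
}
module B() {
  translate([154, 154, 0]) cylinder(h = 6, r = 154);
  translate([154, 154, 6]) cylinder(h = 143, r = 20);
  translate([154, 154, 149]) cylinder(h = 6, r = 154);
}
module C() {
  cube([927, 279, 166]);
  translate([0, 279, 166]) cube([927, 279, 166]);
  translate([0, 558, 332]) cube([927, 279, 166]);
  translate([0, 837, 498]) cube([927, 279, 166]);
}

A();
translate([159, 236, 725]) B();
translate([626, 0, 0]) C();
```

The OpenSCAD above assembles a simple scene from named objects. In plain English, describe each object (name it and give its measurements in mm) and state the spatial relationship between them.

A is a rectangular dining table. The top is 626×780×50 mm with its upper surface at z = 725 mm. It stands on four round legs of 82 mm diameter, each leg's bounding box inset 38 mm from the nearest pair of top edges, running from the floor to the underside of the top.

B is a spool: two coaxial disc flanges of radius 154 mm and thickness 6 mm, joined by a core cylinder of radius 20 mm and height 143 mm. The lower flange rests on z = 0 and the three cylinders share a vertical axis.

C is a run of 4 identical solid stair steps. Each tread is 927×279 mm and each step block is 166 mm high. Step 1 rests on the floor; step k is offset from step 1 by (k−1)×279 mm in y and (k−1)×166 mm in z.

The spool is on top of the table, centred. The staircase is against the table's +x side, with their −y faces flush.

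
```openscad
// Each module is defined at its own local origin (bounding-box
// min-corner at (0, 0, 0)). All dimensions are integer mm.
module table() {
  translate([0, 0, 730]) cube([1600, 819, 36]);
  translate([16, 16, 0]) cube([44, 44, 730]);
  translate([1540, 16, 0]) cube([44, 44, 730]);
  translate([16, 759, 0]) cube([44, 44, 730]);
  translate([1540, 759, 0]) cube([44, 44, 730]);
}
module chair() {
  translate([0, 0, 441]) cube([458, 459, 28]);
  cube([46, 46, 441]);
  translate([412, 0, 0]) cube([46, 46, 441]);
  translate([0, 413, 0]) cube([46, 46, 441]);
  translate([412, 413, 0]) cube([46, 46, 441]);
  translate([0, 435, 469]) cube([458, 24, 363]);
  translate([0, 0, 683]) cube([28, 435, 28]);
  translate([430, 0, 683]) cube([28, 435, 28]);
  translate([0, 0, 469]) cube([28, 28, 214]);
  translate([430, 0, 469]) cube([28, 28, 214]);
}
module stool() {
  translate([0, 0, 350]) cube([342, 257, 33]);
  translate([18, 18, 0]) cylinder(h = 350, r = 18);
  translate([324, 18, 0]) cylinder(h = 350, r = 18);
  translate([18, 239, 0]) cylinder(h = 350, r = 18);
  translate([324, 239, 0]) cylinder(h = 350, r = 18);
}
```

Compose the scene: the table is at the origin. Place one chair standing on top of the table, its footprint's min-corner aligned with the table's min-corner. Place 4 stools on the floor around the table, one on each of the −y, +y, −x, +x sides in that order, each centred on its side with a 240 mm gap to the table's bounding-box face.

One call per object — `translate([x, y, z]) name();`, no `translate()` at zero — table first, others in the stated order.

table();
translate([0, 0, 766]) chair();
translate([629, -497, 0]) stool();
translate([629, 1059, 0]) stool();
translate([-582, 281, 0]) stool();
translate([1840, 281, 0]) stool();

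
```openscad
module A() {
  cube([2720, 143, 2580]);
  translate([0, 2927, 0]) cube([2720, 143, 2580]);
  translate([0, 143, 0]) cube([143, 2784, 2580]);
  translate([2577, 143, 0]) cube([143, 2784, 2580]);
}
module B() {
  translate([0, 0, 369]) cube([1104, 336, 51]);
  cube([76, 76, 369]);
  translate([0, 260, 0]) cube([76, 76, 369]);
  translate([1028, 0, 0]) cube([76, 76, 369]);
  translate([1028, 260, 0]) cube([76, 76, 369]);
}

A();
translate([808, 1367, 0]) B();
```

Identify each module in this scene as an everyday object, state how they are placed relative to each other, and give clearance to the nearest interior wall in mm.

Clearances: x = 665, y = 1224; minimum 665 mm.

A is a house frame. B is a bench. The bench sits inside the house frame, centred. The clearance to the nearest interior wall is 665 mm.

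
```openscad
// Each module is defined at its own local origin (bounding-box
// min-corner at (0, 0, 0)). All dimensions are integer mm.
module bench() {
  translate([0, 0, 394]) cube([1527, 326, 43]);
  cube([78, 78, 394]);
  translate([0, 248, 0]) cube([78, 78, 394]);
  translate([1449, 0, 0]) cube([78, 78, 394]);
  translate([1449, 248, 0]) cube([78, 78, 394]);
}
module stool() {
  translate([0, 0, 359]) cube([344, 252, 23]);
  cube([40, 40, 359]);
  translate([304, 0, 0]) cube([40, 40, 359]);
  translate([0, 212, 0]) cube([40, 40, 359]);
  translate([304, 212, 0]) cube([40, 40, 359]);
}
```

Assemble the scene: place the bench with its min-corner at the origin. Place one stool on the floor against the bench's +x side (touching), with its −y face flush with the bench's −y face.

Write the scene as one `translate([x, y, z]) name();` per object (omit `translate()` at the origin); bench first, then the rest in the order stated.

bench();
translate([1527, 0, 0]) stool();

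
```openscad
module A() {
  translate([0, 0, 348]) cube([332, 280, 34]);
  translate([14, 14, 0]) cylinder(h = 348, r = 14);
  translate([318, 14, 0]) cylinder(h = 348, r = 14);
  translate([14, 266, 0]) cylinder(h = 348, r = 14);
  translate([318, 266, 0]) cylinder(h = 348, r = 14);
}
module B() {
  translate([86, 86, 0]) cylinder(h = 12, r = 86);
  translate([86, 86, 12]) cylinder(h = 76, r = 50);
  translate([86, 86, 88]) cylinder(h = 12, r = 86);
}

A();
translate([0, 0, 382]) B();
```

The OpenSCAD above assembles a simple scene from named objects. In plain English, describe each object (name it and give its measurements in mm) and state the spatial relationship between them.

A is a four-legged stool. The seat is a 332×280×34 mm slab whose top surface is at z = 382 mm; four round legs, each 28 mm in diameter, run from the floor (z = 0) to the underside of the seat, each leg's axis is inset half a diameter from the nearest pair of seat edges (so the leg's bounding box is flush with the corner).

B is a spool: two coaxial disc flanges of radius 86 mm and thickness 12 mm, joined by a core cylinder of radius 50 mm and height 76 mm. The lower flange rests on z = 0 and the three cylinders share a vertical axis.

The spool is on top of the stool.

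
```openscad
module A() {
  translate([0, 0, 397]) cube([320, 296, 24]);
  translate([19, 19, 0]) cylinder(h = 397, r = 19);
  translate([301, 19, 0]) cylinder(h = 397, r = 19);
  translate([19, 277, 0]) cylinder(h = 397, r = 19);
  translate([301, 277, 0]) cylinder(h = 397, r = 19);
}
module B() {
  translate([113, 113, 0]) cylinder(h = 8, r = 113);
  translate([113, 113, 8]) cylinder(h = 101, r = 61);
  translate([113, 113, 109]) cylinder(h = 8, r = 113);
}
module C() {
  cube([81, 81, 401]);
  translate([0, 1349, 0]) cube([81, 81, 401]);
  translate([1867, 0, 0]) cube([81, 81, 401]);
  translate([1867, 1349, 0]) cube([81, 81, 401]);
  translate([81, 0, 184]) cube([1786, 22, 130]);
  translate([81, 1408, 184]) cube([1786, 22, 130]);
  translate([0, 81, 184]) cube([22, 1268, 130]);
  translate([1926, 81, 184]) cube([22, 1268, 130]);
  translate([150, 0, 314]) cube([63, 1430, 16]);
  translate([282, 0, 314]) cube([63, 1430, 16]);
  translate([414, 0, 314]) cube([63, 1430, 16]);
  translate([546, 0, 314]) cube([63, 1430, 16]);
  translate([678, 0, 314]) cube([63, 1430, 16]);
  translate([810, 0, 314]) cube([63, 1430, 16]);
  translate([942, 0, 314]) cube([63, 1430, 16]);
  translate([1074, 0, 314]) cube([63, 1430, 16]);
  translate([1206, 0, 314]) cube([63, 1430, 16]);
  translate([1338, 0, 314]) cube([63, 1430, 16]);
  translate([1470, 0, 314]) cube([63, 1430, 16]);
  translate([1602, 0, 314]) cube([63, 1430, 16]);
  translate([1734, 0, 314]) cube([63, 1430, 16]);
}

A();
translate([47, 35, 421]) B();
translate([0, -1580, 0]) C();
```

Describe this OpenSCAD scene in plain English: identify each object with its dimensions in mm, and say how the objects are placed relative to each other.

A is a four-legged stool. The seat is a 320×296×24 mm slab whose top surface is at z = 421 mm; four round legs, each 38 mm in diameter, run from the floor (z = 0) to the underside of the seat, each leg's axis is inset half a diameter from the nearest pair of seat edges (so the leg's bounding box is flush with the corner).

B is a spool: two coaxial disc flanges of radius 113 mm and thickness 8 mm, joined by a core cylinder of radius 61 mm and height 101 mm. The lower flange rests on z = 0 and the three cylinders share a vertical axis.

C is a bed frame 1948 mm long (x) by 1430 mm wide (y). Four 81×81 mm corner posts, 401 mm tall, at the corners of the footprint. Four rails of 22 mm thickness and 130 mm height run between adjacent posts with their undersides at z = 184 mm, their outer faces flush with the outside of the frame (the two x-running rails run between the posts' inner faces; the two y-running rails run between the posts' inner faces). 13 slats, each 63 mm wide (x) and 16 mm thick, lie across the top of the two x-running rails, running the full 1430 mm width of the frame in y; the slats are evenly spaced along x between the inner faces of the end posts with equal gaps (rounded down to the nearest mm) at the −x end and between each pair — any rounding remainder accumulates at the +x end.

The spool is on top of the stool, centred. The bed frame is on the floor beside the stool on its −y side.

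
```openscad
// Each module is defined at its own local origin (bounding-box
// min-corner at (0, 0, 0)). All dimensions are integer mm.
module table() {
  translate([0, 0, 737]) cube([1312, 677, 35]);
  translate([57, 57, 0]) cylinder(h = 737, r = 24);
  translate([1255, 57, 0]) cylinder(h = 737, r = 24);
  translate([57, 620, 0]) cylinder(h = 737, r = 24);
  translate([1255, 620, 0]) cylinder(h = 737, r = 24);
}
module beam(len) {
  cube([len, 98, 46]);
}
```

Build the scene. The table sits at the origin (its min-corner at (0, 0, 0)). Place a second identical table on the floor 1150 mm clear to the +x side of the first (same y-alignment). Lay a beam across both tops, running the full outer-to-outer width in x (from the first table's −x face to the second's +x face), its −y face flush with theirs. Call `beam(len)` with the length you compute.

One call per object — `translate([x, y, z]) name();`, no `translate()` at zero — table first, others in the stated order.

table();
translate([2462, 0, 0]) table();
translate([0, 0, 772]) beam(3774);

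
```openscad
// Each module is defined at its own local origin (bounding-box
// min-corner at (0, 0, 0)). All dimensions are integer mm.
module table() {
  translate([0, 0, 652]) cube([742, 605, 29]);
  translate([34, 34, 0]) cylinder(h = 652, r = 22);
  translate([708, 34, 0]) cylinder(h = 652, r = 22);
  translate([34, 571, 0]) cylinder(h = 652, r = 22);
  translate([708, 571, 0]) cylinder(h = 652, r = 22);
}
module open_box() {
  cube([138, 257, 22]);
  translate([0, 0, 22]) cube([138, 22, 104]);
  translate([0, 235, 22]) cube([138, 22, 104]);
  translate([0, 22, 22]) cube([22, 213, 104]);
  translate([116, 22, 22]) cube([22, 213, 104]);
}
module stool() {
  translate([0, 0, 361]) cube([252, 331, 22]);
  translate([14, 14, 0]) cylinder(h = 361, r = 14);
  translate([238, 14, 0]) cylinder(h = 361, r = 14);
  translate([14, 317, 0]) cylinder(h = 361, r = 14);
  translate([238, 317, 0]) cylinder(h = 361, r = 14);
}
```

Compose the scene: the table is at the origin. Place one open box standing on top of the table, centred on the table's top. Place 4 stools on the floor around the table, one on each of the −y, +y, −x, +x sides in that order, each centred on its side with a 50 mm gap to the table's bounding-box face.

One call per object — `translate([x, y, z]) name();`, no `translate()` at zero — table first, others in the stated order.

table();
translate([302, 174, 681]) open_box();
translate([245, -381, 0]) stool();
translate([245, 655, 0]) stool();
translate([-302, 137, 0]) stool();
translate([792, 137, 0]) stool();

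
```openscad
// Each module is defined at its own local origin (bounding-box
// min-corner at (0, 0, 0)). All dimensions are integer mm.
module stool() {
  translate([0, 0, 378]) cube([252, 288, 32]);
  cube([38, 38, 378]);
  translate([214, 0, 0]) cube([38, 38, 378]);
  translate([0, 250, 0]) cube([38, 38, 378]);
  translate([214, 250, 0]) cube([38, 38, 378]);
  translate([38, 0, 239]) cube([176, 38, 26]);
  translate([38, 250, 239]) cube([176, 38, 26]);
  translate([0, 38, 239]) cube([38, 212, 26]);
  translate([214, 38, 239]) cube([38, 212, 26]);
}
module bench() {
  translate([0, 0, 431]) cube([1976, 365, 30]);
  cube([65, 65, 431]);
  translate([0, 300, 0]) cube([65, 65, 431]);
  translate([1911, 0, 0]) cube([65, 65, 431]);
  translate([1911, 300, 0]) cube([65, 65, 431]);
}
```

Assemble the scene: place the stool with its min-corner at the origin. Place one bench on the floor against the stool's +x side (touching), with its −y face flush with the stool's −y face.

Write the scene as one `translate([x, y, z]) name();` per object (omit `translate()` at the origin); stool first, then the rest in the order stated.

stool();
translate([252, 0, 0]) bench();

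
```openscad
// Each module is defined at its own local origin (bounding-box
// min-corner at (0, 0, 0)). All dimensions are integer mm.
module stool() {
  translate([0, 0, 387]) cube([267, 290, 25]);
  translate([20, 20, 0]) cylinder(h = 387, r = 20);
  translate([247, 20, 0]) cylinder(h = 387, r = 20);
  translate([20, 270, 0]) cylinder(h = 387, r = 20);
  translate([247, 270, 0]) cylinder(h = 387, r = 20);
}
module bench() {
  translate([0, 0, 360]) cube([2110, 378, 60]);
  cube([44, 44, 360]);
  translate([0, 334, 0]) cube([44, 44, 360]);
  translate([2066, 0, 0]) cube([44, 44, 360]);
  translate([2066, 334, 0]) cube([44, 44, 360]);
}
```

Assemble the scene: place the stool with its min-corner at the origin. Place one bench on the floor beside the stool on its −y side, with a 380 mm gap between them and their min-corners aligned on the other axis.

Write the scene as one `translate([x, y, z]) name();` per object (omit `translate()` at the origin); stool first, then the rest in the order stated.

stool();
translate([0, -758, 0]) bench();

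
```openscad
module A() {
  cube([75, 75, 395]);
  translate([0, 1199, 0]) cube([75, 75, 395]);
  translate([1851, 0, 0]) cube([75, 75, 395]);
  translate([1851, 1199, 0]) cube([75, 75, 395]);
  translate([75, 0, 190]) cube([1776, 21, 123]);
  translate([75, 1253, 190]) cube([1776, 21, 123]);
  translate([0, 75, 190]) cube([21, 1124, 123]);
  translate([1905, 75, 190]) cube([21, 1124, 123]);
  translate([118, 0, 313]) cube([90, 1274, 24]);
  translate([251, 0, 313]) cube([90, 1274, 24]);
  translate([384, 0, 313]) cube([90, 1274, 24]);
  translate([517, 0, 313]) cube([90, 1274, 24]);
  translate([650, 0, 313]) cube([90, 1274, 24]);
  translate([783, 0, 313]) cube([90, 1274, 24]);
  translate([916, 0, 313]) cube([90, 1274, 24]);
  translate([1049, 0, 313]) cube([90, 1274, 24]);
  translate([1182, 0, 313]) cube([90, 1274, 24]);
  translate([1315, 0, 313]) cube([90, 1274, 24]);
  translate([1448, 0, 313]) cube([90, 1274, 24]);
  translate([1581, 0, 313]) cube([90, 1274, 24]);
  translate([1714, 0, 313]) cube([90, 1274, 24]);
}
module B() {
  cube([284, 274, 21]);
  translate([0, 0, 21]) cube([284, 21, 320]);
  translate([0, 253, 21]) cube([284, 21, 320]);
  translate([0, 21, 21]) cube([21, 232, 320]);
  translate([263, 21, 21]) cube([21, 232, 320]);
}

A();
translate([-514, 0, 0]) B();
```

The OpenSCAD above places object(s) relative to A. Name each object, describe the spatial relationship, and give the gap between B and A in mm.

A is a bed frame. B is an open box. The open box is on the floor beside the bed frame on its −x side. The gap between the open box and the bed frame is 230 mm.

The open box's nearest face is 230 mm from the bed frame's −x face.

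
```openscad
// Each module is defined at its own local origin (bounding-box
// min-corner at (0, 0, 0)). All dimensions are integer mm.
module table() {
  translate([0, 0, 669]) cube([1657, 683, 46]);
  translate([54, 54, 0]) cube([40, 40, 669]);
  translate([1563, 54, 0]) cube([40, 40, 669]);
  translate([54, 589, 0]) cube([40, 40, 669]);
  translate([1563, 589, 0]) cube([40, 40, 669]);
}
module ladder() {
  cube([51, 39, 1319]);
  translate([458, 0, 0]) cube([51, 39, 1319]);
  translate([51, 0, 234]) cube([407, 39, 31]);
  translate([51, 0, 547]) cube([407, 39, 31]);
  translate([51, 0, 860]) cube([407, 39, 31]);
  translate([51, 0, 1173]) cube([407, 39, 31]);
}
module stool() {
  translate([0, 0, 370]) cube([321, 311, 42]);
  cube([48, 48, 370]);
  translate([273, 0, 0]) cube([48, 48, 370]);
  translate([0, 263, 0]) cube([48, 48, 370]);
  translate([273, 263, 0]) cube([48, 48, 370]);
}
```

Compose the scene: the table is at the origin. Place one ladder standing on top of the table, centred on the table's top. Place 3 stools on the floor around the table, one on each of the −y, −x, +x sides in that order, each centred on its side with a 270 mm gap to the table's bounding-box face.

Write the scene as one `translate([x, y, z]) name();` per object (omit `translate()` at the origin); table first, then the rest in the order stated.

table();
translate([574, 322, 715]) ladder();
translate([668, -581, 0]) stool();
translate([-591, 186, 0]) stool();
translate([1927, 186, 0]) stool();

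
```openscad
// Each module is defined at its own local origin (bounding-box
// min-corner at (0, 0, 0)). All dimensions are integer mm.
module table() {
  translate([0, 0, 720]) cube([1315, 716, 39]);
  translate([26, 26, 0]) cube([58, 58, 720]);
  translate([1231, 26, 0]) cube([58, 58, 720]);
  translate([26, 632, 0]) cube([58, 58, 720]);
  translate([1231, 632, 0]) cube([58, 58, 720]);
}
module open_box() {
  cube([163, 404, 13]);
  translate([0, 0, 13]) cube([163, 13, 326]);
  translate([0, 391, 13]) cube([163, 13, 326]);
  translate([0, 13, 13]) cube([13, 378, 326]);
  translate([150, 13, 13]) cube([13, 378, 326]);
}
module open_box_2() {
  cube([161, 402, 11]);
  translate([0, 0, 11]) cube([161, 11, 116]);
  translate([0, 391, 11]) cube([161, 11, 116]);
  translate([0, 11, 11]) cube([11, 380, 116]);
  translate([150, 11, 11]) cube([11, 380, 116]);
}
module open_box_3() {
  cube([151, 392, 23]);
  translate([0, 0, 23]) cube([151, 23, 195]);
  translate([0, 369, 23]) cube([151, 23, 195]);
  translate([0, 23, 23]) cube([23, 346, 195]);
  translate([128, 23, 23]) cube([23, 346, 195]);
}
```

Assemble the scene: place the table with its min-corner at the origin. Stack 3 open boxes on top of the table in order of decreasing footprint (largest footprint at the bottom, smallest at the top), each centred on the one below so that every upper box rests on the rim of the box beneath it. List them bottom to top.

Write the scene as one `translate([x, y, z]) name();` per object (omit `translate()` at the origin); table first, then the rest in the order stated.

table();
translate([576, 156, 759]) open_box();
translate([577, 157, 1098]) open_box_2();
translate([582, 162, 1225]) open_box_3();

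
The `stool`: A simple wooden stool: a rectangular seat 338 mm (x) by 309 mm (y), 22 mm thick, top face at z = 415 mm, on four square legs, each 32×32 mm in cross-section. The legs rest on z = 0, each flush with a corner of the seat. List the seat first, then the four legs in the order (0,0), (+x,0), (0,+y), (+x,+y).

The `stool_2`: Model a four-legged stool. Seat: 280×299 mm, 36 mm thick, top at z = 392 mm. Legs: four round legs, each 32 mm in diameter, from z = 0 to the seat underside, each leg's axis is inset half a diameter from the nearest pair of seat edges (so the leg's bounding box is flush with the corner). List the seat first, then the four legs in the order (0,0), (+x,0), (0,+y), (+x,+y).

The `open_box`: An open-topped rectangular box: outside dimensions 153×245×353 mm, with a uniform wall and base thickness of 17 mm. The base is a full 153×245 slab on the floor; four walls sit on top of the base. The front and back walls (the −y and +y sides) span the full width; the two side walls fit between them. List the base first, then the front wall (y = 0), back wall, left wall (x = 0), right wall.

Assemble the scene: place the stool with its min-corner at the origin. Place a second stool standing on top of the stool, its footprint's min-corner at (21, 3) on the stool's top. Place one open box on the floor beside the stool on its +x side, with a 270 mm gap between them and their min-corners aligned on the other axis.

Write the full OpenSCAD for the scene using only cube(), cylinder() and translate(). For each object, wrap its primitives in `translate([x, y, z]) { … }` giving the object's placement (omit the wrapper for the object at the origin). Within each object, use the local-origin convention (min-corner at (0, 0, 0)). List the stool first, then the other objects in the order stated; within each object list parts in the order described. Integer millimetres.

translate([0, 0, 393]) cube([338, 309, 22]);
cube([32, 32, 393]);
translate([306, 0, 0]) cube([32, 32, 393]);
translate([0, 277, 0]) cube([32, 32, 393]);
translate([306, 277, 0]) cube([32, 32, 393]);
translate([21, 3, 415]) {
  translate([0, 0, 356]) cube([280, 299, 36]);
  translate([16, 16, 0]) cylinder(h = 356, r = 16);
  translate([264, 16, 0]) cylinder(h = 356, r = 16);
  translate([16, 283, 0]) cylinder(h = 356, r = 16);
  translate([264, 283, 0]) cylinder(h = 356, r = 16);
}
translate([608, 0, 0]) {
  cube([153, 245, 17]);
  translate([0, 0, 17]) cube([153, 17, 336]);
  translate([0, 228, 17]) cube([153, 17, 336]);
  translate([0, 17, 17]) cube([17, 211, 336]);
  translate([136, 17, 17]) cube([17, 211, 336]);
}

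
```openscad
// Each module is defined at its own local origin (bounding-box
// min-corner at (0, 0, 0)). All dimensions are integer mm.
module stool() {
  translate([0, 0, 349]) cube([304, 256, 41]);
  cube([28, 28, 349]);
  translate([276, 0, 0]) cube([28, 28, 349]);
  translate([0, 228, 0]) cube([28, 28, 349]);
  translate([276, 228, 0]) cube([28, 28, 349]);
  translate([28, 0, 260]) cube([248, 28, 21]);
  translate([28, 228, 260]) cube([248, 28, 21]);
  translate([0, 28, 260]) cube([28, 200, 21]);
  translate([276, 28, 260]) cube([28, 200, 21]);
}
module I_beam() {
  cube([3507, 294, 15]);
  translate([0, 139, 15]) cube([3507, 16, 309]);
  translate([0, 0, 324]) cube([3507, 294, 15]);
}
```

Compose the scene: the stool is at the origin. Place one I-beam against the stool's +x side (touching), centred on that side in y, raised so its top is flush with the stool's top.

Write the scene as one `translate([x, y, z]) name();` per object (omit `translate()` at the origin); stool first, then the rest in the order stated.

stool();
translate([304, -19, 51]) I_beam();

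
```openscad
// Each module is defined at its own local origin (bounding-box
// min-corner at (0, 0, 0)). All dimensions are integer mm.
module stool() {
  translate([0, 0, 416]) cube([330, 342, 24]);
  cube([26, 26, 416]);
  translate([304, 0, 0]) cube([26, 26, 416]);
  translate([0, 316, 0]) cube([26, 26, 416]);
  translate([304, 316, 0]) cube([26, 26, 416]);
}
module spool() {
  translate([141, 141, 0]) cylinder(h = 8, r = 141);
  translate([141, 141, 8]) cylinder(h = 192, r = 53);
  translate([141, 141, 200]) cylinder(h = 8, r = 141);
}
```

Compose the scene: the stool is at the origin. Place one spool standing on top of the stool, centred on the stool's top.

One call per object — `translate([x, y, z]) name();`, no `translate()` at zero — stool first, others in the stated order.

stool();
translate([24, 30, 440]) spool();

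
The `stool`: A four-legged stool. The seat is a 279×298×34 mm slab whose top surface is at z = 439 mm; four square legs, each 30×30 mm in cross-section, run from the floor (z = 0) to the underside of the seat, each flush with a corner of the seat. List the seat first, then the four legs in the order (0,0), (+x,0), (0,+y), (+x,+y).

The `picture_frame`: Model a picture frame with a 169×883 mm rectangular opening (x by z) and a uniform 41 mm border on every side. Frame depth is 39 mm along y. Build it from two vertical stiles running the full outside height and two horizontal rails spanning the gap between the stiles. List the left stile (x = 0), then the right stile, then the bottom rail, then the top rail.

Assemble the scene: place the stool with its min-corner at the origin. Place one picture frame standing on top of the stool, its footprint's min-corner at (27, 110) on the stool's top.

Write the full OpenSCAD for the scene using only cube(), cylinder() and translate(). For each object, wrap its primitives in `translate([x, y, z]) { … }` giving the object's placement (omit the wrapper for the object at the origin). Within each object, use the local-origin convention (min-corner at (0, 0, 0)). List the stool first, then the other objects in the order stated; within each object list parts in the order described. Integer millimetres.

translate([0, 0, 405]) cube([279, 298, 34]);
cube([30, 30, 405]);
translate([249, 0, 0]) cube([30, 30, 405]);
translate([0, 268, 0]) cube([30, 30, 405]);
translate([249, 268, 0]) cube([30, 30, 405]);
translate([27, 110, 439]) {
  cube([41, 39, 965]);
  translate([210, 0, 0]) cube([41, 39, 965]);
  translate([41, 0, 0]) cube([169, 39, 41]);
  translate([41, 0, 924]) cube([169, 39, 41]);
}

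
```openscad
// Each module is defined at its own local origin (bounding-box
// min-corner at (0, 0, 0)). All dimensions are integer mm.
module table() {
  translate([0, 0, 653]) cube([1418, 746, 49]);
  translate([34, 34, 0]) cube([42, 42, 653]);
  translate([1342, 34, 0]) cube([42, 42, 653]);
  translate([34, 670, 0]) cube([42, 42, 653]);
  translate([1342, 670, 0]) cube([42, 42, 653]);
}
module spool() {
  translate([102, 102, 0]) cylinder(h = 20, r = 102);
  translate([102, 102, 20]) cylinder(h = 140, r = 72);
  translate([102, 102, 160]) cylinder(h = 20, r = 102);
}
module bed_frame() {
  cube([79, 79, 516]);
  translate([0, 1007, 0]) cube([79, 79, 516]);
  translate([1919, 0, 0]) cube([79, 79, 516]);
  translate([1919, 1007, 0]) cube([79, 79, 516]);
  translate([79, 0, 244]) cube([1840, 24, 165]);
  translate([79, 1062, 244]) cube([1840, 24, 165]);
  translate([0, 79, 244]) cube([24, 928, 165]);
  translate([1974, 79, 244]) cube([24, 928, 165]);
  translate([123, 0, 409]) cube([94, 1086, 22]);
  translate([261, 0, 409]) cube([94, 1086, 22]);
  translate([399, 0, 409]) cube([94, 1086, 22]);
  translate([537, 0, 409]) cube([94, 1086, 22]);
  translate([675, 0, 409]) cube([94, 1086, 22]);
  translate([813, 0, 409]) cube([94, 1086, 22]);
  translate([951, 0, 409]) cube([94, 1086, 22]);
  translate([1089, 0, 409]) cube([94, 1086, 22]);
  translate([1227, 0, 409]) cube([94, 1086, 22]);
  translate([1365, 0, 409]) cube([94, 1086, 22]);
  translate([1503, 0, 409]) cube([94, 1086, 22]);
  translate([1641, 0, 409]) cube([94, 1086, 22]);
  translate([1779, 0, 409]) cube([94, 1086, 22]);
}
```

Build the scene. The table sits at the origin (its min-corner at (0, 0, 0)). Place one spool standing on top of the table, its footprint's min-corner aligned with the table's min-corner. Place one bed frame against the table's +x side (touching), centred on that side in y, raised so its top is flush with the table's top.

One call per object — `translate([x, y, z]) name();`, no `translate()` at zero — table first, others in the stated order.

table();
translate([0, 0, 702]) spool();
translate([1418, -170, 186]) bed_frame();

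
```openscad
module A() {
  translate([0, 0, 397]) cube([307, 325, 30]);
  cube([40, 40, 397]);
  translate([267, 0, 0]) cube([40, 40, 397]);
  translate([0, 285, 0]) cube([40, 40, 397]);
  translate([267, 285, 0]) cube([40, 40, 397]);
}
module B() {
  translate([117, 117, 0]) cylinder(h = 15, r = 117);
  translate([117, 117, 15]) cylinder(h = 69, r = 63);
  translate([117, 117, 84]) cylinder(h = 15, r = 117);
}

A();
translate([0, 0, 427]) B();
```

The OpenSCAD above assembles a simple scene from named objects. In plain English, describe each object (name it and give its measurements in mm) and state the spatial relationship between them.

A is a simple wooden stool: a rectangular seat 307 mm (x) by 325 mm (y), 30 mm thick, top face at z = 427 mm, on four square legs, each 40×40 mm in cross-section. The legs rest on z = 0, each flush with a corner of the seat.

B is a spool: two coaxial disc flanges of radius 117 mm and thickness 15 mm, joined by a core cylinder of radius 63 mm and height 69 mm. The lower flange rests on z = 0 and the three cylinders share a vertical axis.

The spool is on top of the stool.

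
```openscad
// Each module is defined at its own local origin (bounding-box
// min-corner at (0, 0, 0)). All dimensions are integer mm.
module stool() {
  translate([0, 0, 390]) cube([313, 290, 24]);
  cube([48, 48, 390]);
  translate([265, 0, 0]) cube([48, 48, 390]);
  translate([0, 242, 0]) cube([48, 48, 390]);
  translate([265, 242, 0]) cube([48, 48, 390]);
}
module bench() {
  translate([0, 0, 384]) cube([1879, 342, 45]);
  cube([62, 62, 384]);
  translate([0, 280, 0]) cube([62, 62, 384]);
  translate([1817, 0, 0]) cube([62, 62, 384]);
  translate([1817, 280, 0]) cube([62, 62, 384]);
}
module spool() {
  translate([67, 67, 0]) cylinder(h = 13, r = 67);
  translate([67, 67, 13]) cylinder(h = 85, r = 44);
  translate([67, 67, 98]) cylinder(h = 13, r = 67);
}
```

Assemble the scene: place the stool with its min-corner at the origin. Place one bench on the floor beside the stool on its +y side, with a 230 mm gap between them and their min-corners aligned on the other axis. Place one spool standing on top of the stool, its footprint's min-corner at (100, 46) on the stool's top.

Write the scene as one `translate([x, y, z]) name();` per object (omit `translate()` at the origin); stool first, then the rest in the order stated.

stool();
translate([0, 520, 0]) bench();
translate([100, 46, 414]) spool();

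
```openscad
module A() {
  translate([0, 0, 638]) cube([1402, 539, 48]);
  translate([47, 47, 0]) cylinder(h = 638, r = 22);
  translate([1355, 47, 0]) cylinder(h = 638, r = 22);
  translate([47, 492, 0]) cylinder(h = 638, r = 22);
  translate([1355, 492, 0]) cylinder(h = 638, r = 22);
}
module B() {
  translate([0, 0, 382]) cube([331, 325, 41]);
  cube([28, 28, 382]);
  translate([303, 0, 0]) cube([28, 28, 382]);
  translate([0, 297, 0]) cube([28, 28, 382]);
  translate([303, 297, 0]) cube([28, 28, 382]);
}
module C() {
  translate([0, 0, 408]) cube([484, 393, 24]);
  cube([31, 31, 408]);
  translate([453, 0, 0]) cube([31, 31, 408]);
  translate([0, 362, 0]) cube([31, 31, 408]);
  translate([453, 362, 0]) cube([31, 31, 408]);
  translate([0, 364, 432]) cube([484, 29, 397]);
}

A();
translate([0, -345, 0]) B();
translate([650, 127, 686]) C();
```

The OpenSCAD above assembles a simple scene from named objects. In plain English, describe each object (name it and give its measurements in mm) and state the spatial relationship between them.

A is a rectangular dining table. The top is 1402×539×48 mm with its upper surface at z = 686 mm. It stands on four round legs of 44 mm diameter, each leg's bounding box inset 25 mm from the nearest pair of top edges, running from the floor to the underside of the top.

B is a simple wooden stool: a rectangular seat 331 mm (x) by 325 mm (y), 41 mm thick, top face at z = 423 mm, on four square legs, each 28×28 mm in cross-section. The legs rest on z = 0, each flush with a corner of the seat.

C is a chair. The seat is a 484×393×24 mm slab with its top at z = 432 mm, on four 31×31 mm corner legs (flush with the seat edges, standing on z = 0). A flat backrest 29 mm thick, 397 mm tall, spans the full seat width and rises from the seat top along its +y edge, rear face flush with the rear of the seat.

The stool is on the floor beside the table on its −y side. The chair is on top of the table.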